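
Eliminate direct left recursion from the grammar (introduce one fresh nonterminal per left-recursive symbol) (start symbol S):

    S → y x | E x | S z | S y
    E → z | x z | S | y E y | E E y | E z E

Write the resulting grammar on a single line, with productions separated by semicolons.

S, E are directly left-recursive.
For S: α = {z, y}, β = {y x, E x}. Rewrite as S → β S' and S' → α S' | ε.
For E: α = {E y, z E}, β = {z, x z, S, y E y}. Rewrite as E → β E' and E' → α E' | ε.

S → y x S' | E x S'; E → z E' | x z E' | S E' | y E y E'; S' → z S' | y S' | ε; E' → E y E' | z E E' | ε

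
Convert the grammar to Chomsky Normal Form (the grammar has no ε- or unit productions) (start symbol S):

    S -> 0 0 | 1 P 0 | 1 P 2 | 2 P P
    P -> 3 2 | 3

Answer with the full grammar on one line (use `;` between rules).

S -> X1 X1 | X2 Y1 | X2 Y2 | X3 Y3; P -> X4 X3 | 3; X1 -> 0; X2 -> 1; X3 -> 2; X4 -> 3; Y1 -> P X1; Y2 -> P X3; Y3 -> P P

Introduce a nonterminal for each terminal appearing in a rule of length ≥ 2: X1 → 0, X2 → 1, X3 → 2, X4 → 3.
Binarize each right-hand side of length ≥ 3 by chaining fresh nonterminals (Y1, Y2, …): affected rules were S → X2 P X1; S → X2 P X3; S → X3 P P.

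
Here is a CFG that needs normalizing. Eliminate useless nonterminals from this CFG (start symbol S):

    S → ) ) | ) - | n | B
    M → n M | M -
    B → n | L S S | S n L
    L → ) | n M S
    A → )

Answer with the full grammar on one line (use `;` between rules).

S → ) ) | ) - | n | B; B → n | L S S | S n L; L → )

Generating nonterminals: {A, B, L, S}.
Reachable from S after that: {B, L, S}.
Removed useless symbols: {A, M} and every production mentioning them.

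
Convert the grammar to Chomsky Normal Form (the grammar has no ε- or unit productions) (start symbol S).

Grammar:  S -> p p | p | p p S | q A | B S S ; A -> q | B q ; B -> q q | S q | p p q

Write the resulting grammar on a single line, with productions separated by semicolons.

S -> X1 X1 | p | X1 Y1 | X2 A | B Y2; A -> q | B X2; B -> X2 X2 | S X2 | X1 Y3; X1 -> p; X2 -> q; Y1 -> X1 S; Y2 -> S S; Y3 -> X1 X2

Introduce a nonterminal for each terminal appearing in a rule of length ≥ 2: X1 → p, X2 → q.
Binarize each right-hand side of length ≥ 3 by chaining fresh nonterminals (Y1, Y2, …): affected rules were S → X1 X1 S; S → B S S; B → X1 X1 X2.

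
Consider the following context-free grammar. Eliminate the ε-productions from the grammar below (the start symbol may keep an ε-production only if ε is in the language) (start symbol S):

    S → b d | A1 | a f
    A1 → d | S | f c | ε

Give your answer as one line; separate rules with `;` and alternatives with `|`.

S → b d | A1 | a f | ε; A1 → d | S | f c

Nullable set = {A1, S}.
ε ∈ L(G) since S is nullable, so keep S → ε.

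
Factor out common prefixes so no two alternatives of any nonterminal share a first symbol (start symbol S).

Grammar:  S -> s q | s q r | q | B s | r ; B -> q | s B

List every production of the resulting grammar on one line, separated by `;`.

S -> q | B s | r | s q S'; B -> q | s B; S' -> ε | r

S has alternatives sharing prefix 's q': factor to S → s q S' with S' → ε | r.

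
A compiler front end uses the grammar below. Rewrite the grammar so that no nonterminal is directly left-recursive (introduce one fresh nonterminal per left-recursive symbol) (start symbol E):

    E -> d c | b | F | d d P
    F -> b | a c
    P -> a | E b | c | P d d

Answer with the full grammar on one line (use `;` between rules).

E -> d c | b | F | d d P; F -> b | a c; P -> a P' | E b P' | c P'; P' -> d d P' | epsilon

P is directly left-recursive.
For P: α = {d d}, β = {a, E b, c}. Rewrite as P → β P' and P' → α P' | ε.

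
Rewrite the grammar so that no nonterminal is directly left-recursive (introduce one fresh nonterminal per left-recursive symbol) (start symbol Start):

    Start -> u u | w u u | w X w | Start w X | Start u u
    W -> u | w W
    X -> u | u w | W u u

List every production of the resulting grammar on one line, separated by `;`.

Start -> u u Start1 | w u u Start1 | w X w Start1; W -> u | w W; X -> u | u w | W u u; Start1 -> w X Start1 | u u Start1 | ε

Directly left-recursive nonterminal: Start.
For Start: α = {w X, u u}, β = {u u, w u u, w X w}. Rewrite as Start → β Start1 and Start1 → α Start1 | ε.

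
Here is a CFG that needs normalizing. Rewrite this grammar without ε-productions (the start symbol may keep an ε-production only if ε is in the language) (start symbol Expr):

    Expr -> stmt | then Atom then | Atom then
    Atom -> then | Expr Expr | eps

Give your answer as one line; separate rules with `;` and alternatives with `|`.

Expr -> stmt | then Atom then | then then | Atom then | then; Atom -> then | Expr Expr

Nullable set = {Atom}.
ε ∉ L(G), so no ε-production is kept.
Expand every rule over subsets of its nullable positions: Expr → then Atom then gives then Atom then | then then. Expr → Atom then gives Atom then | then.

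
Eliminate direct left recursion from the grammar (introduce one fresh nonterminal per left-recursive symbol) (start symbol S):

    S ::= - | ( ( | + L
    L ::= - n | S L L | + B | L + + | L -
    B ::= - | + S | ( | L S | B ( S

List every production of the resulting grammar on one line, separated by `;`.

S ::= - | ( ( | + L; L ::= - n L' | S L L L' | + B L'; B ::= - B' | + S B' | ( B' | L S B'; L' ::= + + L' | - L' | ε; B' ::= ( S B' | ε

L, B are directly left-recursive.
For L: α = {+ +, -}, β = {- n, S L L, + B}. Rewrite as L → β L' and L' → α L' | ε.
For B: α = {( S}, β = {-, + S, (, L S}. Rewrite as B → β B' and B' → α B' | ε.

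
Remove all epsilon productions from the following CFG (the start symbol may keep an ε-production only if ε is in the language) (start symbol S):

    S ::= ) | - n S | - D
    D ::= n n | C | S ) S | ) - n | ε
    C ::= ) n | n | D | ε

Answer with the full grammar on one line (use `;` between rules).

S ::= ) | - n S | - D | -; D ::= n n | C | S ) S | ) - n; C ::= ) n | n | D

Nullable nonterminals: {C, D}.
ε ∉ L(G), so no ε-production is kept.
Expand every rule over subsets of its nullable positions: S → - D gives - D | -.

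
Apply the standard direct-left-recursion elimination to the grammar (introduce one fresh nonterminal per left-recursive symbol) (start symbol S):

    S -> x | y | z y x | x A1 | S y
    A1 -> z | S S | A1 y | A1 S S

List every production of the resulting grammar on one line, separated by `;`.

S -> x S' | y S' | z y x S' | x A1 S'; A1 -> z A1' | S S A1'; S' -> y S' | eps; A1' -> y A1' | S S A1' | eps

Directly left-recursive nonterminals: S, A1.
For S: α = {y}, β = {x, y, z y x, x A1}. Rewrite as S → β S' and S' → α S' | ε.
For A1: α = {y, S S}, β = {z, S S}. Rewrite as A1 → β A1' and A1' → α A1' | ε.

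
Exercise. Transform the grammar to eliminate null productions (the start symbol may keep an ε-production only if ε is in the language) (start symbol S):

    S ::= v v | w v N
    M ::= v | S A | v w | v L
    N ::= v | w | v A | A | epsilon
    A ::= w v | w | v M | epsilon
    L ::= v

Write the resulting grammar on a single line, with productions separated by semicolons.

Nullable nonterminals: {A, N}.
ε ∉ L(G), so no ε-production is kept.
For each production, add variants omitting each subset of nullable occurrences: S → w v N gives w v N | w v. M → S A gives S A | S.

S ::= v v | w v N | w v; M ::= v | S A | S | v w | v L; N ::= v | w | v A | A; A ::= w v | w | v M; L ::= v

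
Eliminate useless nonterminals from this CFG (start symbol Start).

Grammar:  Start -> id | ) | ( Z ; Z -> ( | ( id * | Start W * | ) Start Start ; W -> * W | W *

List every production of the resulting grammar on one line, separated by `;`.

Generating nonterminals: {Start, Z}.
Reachable from Start after that: {Start, Z}.
Removed useless symbols: {W} and every production mentioning them.

Start -> id | ) | ( Z; Z -> ( | ( id * | ) Start Start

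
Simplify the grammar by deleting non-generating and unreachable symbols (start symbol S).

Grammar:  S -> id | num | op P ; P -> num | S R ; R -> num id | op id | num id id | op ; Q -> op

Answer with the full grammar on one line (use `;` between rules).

Generating nonterminals: {P, Q, R, S}.
Reachable from S after that: {P, R, S}.
Removed useless symbols: {Q} and every production mentioning them.

S -> id | num | op P; P -> num | S R; R -> num id | op id | num id id | op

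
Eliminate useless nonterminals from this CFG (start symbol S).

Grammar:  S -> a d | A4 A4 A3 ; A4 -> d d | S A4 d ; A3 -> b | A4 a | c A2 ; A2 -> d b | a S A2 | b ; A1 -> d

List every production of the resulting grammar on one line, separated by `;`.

S -> a d | A4 A4 A3; A4 -> d d | S A4 d; A3 -> b | A4 a | c A2; A2 -> d b | a S A2 | b

Generating nonterminals: {A1, A2, A3, A4, S}.
Reachable from S after that: {A2, A3, A4, S}.
Removed useless symbols: {A1} and every production mentioning them.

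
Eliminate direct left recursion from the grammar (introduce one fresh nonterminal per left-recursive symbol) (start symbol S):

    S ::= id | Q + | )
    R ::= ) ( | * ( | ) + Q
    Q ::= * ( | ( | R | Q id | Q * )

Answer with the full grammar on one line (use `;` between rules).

Left recursion appears on Q.
For Q: α = {id, * )}, β = {* (, (, R}. Rewrite as Q → β Q' and Q' → α Q' | ε.

S ::= id | Q + | ); R ::= ) ( | * ( | ) + Q; Q ::= * ( Q' | ( Q' | R Q'; Q' ::= id Q' | * ) Q' | ε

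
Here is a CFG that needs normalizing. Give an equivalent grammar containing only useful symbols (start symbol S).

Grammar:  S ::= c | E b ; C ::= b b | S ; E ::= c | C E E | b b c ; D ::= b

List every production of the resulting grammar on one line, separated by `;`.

S ::= c | E b; C ::= b b | S; E ::= c | C E E | b b c

Generating nonterminals: {C, D, E, S}.
Reachable from S after that: {C, E, S}.
Removed useless symbols: {D} and every production mentioning them.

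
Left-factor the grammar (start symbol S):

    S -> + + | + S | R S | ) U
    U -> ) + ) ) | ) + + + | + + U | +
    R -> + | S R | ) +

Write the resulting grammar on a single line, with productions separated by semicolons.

S has alternatives sharing prefix '+': factor to S → + S' with S' → + | S.
U has alternatives sharing prefix ') +': factor to U → ) + U' with U' → ) ) | + +.
U has alternatives sharing prefix '+': factor to U → + U'' with U'' → + U | ε.

S -> R S | ) U | + S'; U -> ) + U' | + U''; R -> + | S R | ) +; S' -> + | S; U' -> ) ) | + +; U'' -> + U | eps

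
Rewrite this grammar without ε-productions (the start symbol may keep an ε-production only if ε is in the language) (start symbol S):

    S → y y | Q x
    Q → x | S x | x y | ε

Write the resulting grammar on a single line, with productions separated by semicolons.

Nullable set = {Q}.
ε ∉ L(G), so no ε-production is kept.
Expand every rule over subsets of its nullable positions: S → Q x gives Q x | x.

S → y y | Q x | x; Q → x | S x | x y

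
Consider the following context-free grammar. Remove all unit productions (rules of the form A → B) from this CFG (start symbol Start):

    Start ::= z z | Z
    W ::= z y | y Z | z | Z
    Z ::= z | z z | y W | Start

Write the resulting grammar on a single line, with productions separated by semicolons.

Unit pairs: Start ⇒* {Z}; W ⇒* {Start, Z}; Z ⇒* {Start}.
Replace each nonterminal's rules with the union of the non-unit rules of every nonterminal it unit-derives.

Start ::= z | z z | y W; W ::= z | z z | y W | z y | y Z; Z ::= z | z z | y W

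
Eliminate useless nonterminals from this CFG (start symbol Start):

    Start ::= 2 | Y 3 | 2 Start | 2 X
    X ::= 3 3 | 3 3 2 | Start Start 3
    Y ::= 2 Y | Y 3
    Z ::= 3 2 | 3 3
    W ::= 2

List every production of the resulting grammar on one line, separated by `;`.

Start ::= 2 | 2 Start | 2 X; X ::= 3 3 | 3 3 2 | Start Start 3

Generating nonterminals: {Start, W, X, Z}.
Reachable from Start after that: {Start, X}.
Removed useless symbols: {W, Y, Z} and every production mentioning them.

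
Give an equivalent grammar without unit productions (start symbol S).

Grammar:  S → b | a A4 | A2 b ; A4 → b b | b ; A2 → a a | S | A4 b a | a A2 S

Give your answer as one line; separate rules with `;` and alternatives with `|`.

S → b | a A4 | A2 b; A4 → b b | b; A2 → a a | A4 b a | a A2 S | b | a A4 | A2 b

Unit pairs: A2 ⇒* {S}.
Replace each nonterminal's rules with the union of the non-unit rules of every nonterminal it unit-derives.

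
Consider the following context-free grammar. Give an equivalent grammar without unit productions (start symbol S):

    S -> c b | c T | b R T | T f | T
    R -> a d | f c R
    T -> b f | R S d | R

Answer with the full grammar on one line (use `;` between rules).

Unit pairs: S ⇒* {R, T}; T ⇒* {R}.
For each unit pair (A, B), copy every non-unit production of B to A, then drop all unit productions.

S -> c b | c T | b R T | T f | a d | f c R | b f | R S d; R -> a d | f c R; T -> a d | f c R | b f | R S d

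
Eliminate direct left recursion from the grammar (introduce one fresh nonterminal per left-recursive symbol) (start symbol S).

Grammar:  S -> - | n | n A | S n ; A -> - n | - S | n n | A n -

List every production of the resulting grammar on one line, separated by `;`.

S -> - S' | n S' | n A S'; A -> - n A' | - S A' | n n A'; S' -> n S' | ε; A' -> n - A' | ε

S, A are directly left-recursive.
For S: α = {n}, β = {-, n, n A}. Rewrite as S → β S' and S' → α S' | ε.
For A: α = {n -}, β = {- n, - S, n n}. Rewrite as A → β A' and A' → α A' | ε.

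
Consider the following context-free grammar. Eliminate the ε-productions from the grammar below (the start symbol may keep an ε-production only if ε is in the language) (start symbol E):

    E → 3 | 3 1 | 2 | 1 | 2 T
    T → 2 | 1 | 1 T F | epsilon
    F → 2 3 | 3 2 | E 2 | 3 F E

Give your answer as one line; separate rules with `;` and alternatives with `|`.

Nullable set = {T}.
ε ∉ L(G), so no ε-production is kept.
Add the nullable-subset variants: T → 1 T F gives 1 T F | 1 F.

E → 3 | 3 1 | 2 | 1 | 2 T; T → 2 | 1 | 1 T F | 1 F; F → 2 3 | 3 2 | E 2 | 3 F E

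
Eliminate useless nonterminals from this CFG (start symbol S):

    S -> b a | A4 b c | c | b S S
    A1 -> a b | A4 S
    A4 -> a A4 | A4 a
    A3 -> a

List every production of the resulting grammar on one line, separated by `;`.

S -> b a | c | b S S

Generating nonterminals: {A1, A3, S}.
Reachable from S after that: {S}.
Removed useless symbols: {A1, A3, A4} and every production mentioning them.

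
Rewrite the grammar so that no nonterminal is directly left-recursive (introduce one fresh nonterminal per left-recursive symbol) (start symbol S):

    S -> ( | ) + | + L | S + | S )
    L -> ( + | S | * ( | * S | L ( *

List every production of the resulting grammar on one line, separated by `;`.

S -> ( S' | ) + S' | + L S'; L -> ( + L' | S L' | * ( L' | * S L'; S' -> + S' | ) S' | eps; L' -> ( * L' | eps

Directly left-recursive nonterminals: S, L.
For S: α = {+, )}, β = {(, ) +, + L}. Rewrite as S → β S' and S' → α S' | ε.
For L: α = {( *}, β = {( +, S, * (, * S}. Rewrite as L → β L' and L' → α L' | ε.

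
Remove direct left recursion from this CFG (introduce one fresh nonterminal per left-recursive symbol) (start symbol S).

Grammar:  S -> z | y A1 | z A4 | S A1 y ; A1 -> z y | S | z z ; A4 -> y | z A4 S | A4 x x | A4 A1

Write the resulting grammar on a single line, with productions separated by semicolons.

Directly left-recursive nonterminals: S, A4.
For S: α = {A1 y}, β = {z, y A1, z A4}. Rewrite as S → β S' and S' → α S' | ε.
For A4: α = {x x, A1}, β = {y, z A4 S}. Rewrite as A4 → β A4' and A4' → α A4' | ε.

S -> z S' | y A1 S' | z A4 S'; A1 -> z y | S | z z; A4 -> y A4' | z A4 S A4'; S' -> A1 y S' | ε; A4' -> x x A4' | A1 A4' | ε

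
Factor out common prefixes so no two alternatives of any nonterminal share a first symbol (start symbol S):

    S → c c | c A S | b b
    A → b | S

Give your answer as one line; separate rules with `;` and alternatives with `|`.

S has alternatives sharing prefix 'c': factor to S → c S' with S' → c | A S.

S → b b | c S'; A → b | S; S' → c | A S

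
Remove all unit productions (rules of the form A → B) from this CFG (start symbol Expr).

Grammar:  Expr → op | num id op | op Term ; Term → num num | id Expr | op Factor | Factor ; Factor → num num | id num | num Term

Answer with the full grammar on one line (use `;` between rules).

Unit pairs: Term ⇒* {Factor}.
For every A with A ⇒* B via unit rules, add B's non-unit alternatives to A; then delete every rule of the form X → Y.

Expr → op | num id op | op Term; Term → num num | id Expr | op Factor | id num | num Term; Factor → num num | id num | num Term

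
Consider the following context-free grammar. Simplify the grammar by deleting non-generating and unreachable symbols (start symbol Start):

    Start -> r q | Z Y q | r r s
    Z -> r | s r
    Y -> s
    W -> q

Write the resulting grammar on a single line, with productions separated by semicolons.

Start -> r q | Z Y q | r r s; Z -> r | s r; Y -> s

Generating nonterminals: {Start, W, Y, Z}.
Reachable from Start after that: {Start, Y, Z}.
Removed useless symbols: {W} and every production mentioning them.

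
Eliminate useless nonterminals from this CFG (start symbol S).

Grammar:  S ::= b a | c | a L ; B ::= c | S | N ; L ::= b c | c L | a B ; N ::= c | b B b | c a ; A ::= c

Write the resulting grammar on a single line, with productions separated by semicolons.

S ::= b a | c | a L; B ::= c | S | N; L ::= b c | c L | a B; N ::= c | b B b | c a

Generating nonterminals: {A, B, L, N, S}.
Reachable from S after that: {B, L, N, S}.
Removed useless symbols: {A} and every production mentioning them.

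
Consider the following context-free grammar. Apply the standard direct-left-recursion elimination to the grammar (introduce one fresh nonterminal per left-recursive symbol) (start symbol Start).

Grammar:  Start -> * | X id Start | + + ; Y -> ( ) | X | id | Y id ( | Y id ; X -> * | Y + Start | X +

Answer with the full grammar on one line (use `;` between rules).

Start -> * | X id Start | + +; Y -> ( ) Y1 | X Y1 | id Y1; X -> * X1 | Y + Start X1; Y1 -> id ( Y1 | id Y1 | ε; X1 -> + X1 | ε

Y, X are directly left-recursive.
For Y: α = {id (, id}, β = {( ), X, id}. Rewrite as Y → β Y1 and Y1 → α Y1 | ε.
For X: α = {+}, β = {*, Y + Start}. Rewrite as X → β X1 and X1 → α X1 | ε.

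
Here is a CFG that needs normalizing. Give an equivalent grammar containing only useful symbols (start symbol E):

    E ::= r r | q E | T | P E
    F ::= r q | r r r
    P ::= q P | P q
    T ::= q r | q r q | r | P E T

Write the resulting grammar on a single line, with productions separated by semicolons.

E ::= r r | q E | T; T ::= q r | q r q | r

Generating nonterminals: {E, F, T}.
Reachable from E after that: {E, T}.
Removed useless symbols: {F, P} and every production mentioning them.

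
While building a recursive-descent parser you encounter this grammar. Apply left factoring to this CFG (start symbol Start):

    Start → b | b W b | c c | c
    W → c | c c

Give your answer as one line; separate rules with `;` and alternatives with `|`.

Start → b Start1 | c Start2; W → c W1; Start1 → ε | W b; Start2 → c | ε; W1 → ε | c

Start has alternatives sharing prefix 'b': factor to Start → b Start1 with Start1 → ε | W b.
Start has alternatives sharing prefix 'c': factor to Start → c Start2 with Start2 → c | ε.
W has alternatives sharing prefix 'c': factor to W → c W1 with W1 → ε | c.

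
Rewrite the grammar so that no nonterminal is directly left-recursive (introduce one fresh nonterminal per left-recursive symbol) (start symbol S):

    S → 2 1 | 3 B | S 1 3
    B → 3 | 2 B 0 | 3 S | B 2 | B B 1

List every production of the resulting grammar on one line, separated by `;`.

Directly left-recursive nonterminals: S, B.
For S: α = {1 3}, β = {2 1, 3 B}. Rewrite as S → β S' and S' → α S' | ε.
For B: α = {2, B 1}, β = {3, 2 B 0, 3 S}. Rewrite as B → β B' and B' → α B' | ε.

S → 2 1 S' | 3 B S'; B → 3 B' | 2 B 0 B' | 3 S B'; S' → 1 3 S' | ε; B' → 2 B' | B 1 B' | ε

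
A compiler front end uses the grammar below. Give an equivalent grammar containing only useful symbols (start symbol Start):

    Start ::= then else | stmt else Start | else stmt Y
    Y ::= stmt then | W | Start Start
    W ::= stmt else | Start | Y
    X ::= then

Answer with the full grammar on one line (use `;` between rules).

Start ::= then else | stmt else Start | else stmt Y; Y ::= stmt then | W | Start Start; W ::= stmt else | Start | Y

Generating nonterminals: {Start, W, X, Y}.
Reachable from Start after that: {Start, W, Y}.
Removed useless symbols: {X} and every production mentioning them.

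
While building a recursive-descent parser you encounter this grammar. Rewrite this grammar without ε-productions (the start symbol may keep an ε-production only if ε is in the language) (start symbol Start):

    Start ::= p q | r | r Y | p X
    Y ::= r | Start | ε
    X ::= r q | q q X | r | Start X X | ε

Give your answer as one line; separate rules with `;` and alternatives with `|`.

Nullable set = {X, Y}.
ε ∉ L(G), so no ε-production is kept.
Expand every rule over subsets of its nullable positions: Start → p X gives p X | p. X → q q X gives q q X | q q. X → Start X X gives Start X X | Start X | Start.

Start ::= p q | r | r Y | p X | p; Y ::= r | Start; X ::= r q | q q X | q q | r | Start X X | Start X | Start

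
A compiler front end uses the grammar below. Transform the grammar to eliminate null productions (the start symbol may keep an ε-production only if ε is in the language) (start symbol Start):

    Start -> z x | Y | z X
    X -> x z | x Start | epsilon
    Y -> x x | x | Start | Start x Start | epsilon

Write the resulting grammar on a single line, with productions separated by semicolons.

Start -> z x | Y | z X | z | ε; X -> x z | x Start | x; Y -> x x | x | Start | Start x Start | Start x | x Start

Nullable nonterminals: {Start, X, Y}.
ε ∈ L(G) since Start is nullable, so keep Start → ε.
Add the nullable-subset variants: Start → z X gives z X | z. X → x Start gives x Start | x. Y → Start x Start gives Start x Start | Start x | x Start.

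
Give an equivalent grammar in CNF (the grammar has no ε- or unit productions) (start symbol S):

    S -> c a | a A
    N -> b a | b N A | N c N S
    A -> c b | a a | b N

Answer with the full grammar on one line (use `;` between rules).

Introduce a nonterminal for each terminal appearing in a rule of length ≥ 2: X1 → c, X2 → a, X3 → b.
Binarize each right-hand side of length ≥ 3 by chaining fresh nonterminals (Y1, Y2, …): affected rules were N → X3 N A; N → N X1 N S.

S -> X1 X2 | X2 A; N -> X3 X2 | X3 Y1 | N Y2; A -> X1 X3 | X2 X2 | X3 N; X1 -> c; X2 -> a; X3 -> b; Y1 -> N A; Y2 -> X1 Y3; Y3 -> N S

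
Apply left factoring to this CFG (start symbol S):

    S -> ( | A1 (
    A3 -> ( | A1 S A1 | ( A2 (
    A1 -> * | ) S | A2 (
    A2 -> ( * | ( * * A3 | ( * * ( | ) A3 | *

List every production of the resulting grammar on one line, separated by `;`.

S -> ( | A1 (; A3 -> A1 S A1 | ( A3'; A1 -> * | ) S | A2 (; A2 -> ) A3 | * | ( * A2'; A3' -> eps | A2 (; A2' -> eps | * A2''; A2'' -> A3 | (

A3 has alternatives sharing prefix '(': factor to A3 → ( A3' with A3' → ε | A2 (.
A2 has alternatives sharing prefix '( *': factor to A2 → ( * A2' with A2' → ε | * A3 | * (.
A2' has alternatives sharing prefix '*': factor to A2' → * A2'' with A2'' → A3 | (.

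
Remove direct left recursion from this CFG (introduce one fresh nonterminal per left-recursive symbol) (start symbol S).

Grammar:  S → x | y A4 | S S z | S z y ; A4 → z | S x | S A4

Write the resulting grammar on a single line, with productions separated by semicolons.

Left recursion appears on S.
For S: α = {S z, z y}, β = {x, y A4}. Rewrite as S → β S' and S' → α S' | ε.

S → x S' | y A4 S'; A4 → z | S x | S A4; S' → S z S' | z y S' | ε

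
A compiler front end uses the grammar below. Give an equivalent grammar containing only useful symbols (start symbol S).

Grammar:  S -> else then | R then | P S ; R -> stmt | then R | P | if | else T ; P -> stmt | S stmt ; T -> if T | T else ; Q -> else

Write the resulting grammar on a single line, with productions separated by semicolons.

S -> else then | R then | P S; R -> stmt | then R | P | if; P -> stmt | S stmt

Generating nonterminals: {P, Q, R, S}.
Reachable from S after that: {P, R, S}.
Removed useless symbols: {Q, T} and every production mentioning them.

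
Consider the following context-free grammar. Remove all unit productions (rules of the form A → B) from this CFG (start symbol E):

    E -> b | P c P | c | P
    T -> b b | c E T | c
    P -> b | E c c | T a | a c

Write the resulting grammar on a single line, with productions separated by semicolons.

E -> b | P c P | c | E c c | T a | a c; T -> b b | c E T | c; P -> b | E c c | T a | a c

Unit pairs: E ⇒* {P}.
Replace each nonterminal's rules with the union of the non-unit rules of every nonterminal it unit-derives.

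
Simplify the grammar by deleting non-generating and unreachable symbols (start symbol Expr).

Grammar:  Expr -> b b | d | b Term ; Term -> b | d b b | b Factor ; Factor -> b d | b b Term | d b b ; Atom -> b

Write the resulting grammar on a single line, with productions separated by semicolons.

Expr -> b b | d | b Term; Term -> b | d b b | b Factor; Factor -> b d | b b Term | d b b

Generating nonterminals: {Atom, Expr, Factor, Term}.
Reachable from Expr after that: {Expr, Factor, Term}.
Removed useless symbols: {Atom} and every production mentioning them.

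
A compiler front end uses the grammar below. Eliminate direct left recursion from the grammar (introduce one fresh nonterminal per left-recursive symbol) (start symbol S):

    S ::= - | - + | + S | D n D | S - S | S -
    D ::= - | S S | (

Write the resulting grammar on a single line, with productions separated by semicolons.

S is directly left-recursive.
For S: α = {- S, -}, β = {-, - +, + S, D n D}. Rewrite as S → β S' and S' → α S' | ε.

S ::= - S' | - + S' | + S S' | D n D S'; D ::= - | S S | (; S' ::= - S S' | - S' | ε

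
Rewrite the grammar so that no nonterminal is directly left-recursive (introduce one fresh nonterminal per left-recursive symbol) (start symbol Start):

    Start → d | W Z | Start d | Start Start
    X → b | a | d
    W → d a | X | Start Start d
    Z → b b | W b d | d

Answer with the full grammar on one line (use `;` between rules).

Start is directly left-recursive.
For Start: α = {d, Start}, β = {d, W Z}. Rewrite as Start → β Start1 and Start1 → α Start1 | ε.

Start → d Start1 | W Z Start1; X → b | a | d; W → d a | X | Start Start d; Z → b b | W b d | d; Start1 → d Start1 | Start Start1 | ε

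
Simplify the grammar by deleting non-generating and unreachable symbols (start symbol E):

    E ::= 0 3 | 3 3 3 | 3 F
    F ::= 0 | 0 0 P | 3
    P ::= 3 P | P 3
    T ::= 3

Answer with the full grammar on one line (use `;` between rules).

E ::= 0 3 | 3 3 3 | 3 F; F ::= 0 | 3

Generating nonterminals: {E, F, T}.
Reachable from E after that: {E, F}.
Removed useless symbols: {P, T} and every production mentioning them.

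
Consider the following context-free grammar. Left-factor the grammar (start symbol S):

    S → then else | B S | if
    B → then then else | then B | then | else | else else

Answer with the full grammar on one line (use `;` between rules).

B has alternatives sharing prefix 'then': factor to B → then B' with B' → then else | B | ε.
B has alternatives sharing prefix 'else': factor to B → else B'' with B'' → ε | else.

S → then else | B S | if; B → then B' | else B''; B' → then else | B | ε; B'' → ε | else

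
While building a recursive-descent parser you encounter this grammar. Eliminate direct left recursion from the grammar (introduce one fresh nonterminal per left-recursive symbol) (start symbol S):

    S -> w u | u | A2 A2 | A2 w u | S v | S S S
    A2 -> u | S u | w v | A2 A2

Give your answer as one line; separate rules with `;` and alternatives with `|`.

Directly left-recursive nonterminals: S, A2.
For S: α = {v, S S}, β = {w u, u, A2 A2, A2 w u}. Rewrite as S → β S' and S' → α S' | ε.
For A2: α = {A2}, β = {u, S u, w v}. Rewrite as A2 → β A2' and A2' → α A2' | ε.

S -> w u S' | u S' | A2 A2 S' | A2 w u S'; A2 -> u A2' | S u A2' | w v A2'; S' -> v S' | S S S' | ε; A2' -> A2 A2' | ε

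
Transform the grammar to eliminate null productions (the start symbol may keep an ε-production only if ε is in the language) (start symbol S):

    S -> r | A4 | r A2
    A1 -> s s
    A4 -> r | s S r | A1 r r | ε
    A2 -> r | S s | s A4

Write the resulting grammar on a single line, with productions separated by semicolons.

Nullable nonterminals: {A4, S}.
ε ∈ L(G) since S is nullable, so keep S → ε.
For each production, add variants omitting each subset of nullable occurrences: A4 → s S r gives s S r | s r. A2 → S s gives S s | s.

S -> r | A4 | r A2 | ε; A1 -> s s; A4 -> r | s S r | s r | A1 r r; A2 -> r | S s | s | s A4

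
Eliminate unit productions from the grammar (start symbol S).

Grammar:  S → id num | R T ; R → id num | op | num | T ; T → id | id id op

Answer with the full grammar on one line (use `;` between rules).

S → id num | R T; R → id num | op | num | id | id id op; T → id | id id op

Unit pairs: R ⇒* {T}.
Replace each nonterminal's rules with the union of the non-unit rules of every nonterminal it unit-derives.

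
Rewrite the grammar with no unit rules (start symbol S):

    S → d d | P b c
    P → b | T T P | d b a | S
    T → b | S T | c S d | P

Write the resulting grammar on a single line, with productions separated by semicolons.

S → d d | P b c; P → d d | P b c | b | T T P | d b a; T → d d | P b c | b | T T P | d b a | S T | c S d

Unit pairs: P ⇒* {S}; T ⇒* {P, S}.
For each unit pair (A, B), copy every non-unit production of B to A, then drop all unit productions.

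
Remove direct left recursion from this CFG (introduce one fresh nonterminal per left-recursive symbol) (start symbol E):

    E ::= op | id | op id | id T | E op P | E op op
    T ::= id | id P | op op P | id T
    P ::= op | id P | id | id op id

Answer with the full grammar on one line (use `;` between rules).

Directly left-recursive nonterminal: E.
For E: α = {op P, op op}, β = {op, id, op id, id T}. Rewrite as E → β E' and E' → α E' | ε.

E ::= op E' | id E' | op id E' | id T E'; T ::= id | id P | op op P | id T; P ::= op | id P | id | id op id; E' ::= op P E' | op op E' | ε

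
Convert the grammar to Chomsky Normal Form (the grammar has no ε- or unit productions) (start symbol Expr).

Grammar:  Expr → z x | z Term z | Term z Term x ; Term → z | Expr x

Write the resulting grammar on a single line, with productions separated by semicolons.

Expr → X1 X2 | X1 Y1 | Term Y2; Term → z | Expr X2; X1 → z; X2 → x; Y1 → Term X1; Y2 → X1 Y3; Y3 → Term X2

Introduce a nonterminal for each terminal appearing in a rule of length ≥ 2: X1 → z, X2 → x.
Binarize each right-hand side of length ≥ 3 by chaining fresh nonterminals (Y1, Y2, …): affected rules were Expr → X1 Term X1; Expr → Term X1 Term X2.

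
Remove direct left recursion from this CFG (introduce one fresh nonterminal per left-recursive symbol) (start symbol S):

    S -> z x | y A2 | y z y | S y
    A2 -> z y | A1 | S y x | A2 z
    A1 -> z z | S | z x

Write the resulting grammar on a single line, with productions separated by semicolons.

S, A2 are directly left-recursive.
For S: α = {y}, β = {z x, y A2, y z y}. Rewrite as S → β S' and S' → α S' | ε.
For A2: α = {z}, β = {z y, A1, S y x}. Rewrite as A2 → β A2' and A2' → α A2' | ε.

S -> z x S' | y A2 S' | y z y S'; A2 -> z y A2' | A1 A2' | S y x A2'; A1 -> z z | S | z x; S' -> y S' | ε; A2' -> z A2' | ε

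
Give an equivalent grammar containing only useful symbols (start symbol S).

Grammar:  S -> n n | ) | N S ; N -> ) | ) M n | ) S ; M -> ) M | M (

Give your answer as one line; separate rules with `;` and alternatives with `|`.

Generating nonterminals: {N, S}.
Reachable from S after that: {N, S}.
Removed useless symbols: {M} and every production mentioning them.

S -> n n | ) | N S; N -> ) | ) S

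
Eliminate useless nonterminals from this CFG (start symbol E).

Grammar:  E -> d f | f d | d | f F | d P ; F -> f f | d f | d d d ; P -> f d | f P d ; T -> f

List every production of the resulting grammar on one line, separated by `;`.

Generating nonterminals: {E, F, P, T}.
Reachable from E after that: {E, F, P}.
Removed useless symbols: {T} and every production mentioning them.

E -> d f | f d | d | f F | d P; F -> f f | d f | d d d; P -> f d | f P d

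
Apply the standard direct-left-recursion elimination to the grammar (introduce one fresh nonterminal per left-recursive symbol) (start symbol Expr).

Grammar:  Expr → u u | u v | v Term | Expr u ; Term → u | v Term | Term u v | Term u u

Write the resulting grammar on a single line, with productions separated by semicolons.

Expr → u u Expr1 | u v Expr1 | v Term Expr1; Term → u Term1 | v Term Term1; Expr1 → u Expr1 | ε; Term1 → u v Term1 | u u Term1 | ε

Directly left-recursive nonterminals: Expr, Term.
For Expr: α = {u}, β = {u u, u v, v Term}. Rewrite as Expr → β Expr1 and Expr1 → α Expr1 | ε.
For Term: α = {u v, u u}, β = {u, v Term}. Rewrite as Term → β Term1 and Term1 → α Term1 | ε.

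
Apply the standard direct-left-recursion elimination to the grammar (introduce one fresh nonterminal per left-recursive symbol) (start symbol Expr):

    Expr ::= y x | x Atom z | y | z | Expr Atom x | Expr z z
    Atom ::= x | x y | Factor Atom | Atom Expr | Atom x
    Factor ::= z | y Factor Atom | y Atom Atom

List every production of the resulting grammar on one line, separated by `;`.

Expr ::= y x Expr1 | x Atom z Expr1 | y Expr1 | z Expr1; Atom ::= x Atom1 | x y Atom1 | Factor Atom Atom1; Factor ::= z | y Factor Atom | y Atom Atom; Expr1 ::= Atom x Expr1 | z z Expr1 | ε; Atom1 ::= Expr Atom1 | x Atom1 | ε

Directly left-recursive nonterminals: Expr, Atom.
For Expr: α = {Atom x, z z}, β = {y x, x Atom z, y, z}. Rewrite as Expr → β Expr1 and Expr1 → α Expr1 | ε.
For Atom: α = {Expr, x}, β = {x, x y, Factor Atom}. Rewrite as Atom → β Atom1 and Atom1 → α Atom1 | ε.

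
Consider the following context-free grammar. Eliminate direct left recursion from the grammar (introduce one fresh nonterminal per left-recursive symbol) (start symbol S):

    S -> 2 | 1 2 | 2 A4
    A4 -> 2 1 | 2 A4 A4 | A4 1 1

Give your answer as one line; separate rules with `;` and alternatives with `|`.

Left recursion appears on A4.
For A4: α = {1 1}, β = {2 1, 2 A4 A4}. Rewrite as A4 → β A4' and A4' → α A4' | ε.

S -> 2 | 1 2 | 2 A4; A4 -> 2 1 A4' | 2 A4 A4 A4'; A4' -> 1 1 A4' | ε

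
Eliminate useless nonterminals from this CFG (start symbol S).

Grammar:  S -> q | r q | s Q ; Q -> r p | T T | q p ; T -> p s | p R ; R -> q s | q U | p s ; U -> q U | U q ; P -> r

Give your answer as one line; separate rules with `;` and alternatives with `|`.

S -> q | r q | s Q; Q -> r p | T T | q p; T -> p s | p R; R -> q s | p s

Generating nonterminals: {P, Q, R, S, T}.
Reachable from S after that: {Q, R, S, T}.
Removed useless symbols: {P, U} and every production mentioning them.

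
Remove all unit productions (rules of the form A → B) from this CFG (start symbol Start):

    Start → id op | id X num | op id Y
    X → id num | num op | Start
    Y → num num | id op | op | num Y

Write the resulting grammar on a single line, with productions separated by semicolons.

Unit pairs: X ⇒* {Start}.
Replace each nonterminal's rules with the union of the non-unit rules of every nonterminal it unit-derives.

Start → id op | id X num | op id Y; X → id op | id X num | op id Y | id num | num op; Y → num num | id op | op | num Y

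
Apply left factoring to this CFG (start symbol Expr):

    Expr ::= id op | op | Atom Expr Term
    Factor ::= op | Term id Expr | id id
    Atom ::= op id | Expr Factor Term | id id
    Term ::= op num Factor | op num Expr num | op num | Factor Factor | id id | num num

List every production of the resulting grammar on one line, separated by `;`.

Expr ::= id op | op | Atom Expr Term; Factor ::= op | Term id Expr | id id; Atom ::= op id | Expr Factor Term | id id; Term ::= Factor Factor | id id | num num | op num Term1; Term1 ::= Factor | Expr num | eps

Term has alternatives sharing prefix 'op num': factor to Term → op num Term1 with Term1 → Factor | Expr num | ε.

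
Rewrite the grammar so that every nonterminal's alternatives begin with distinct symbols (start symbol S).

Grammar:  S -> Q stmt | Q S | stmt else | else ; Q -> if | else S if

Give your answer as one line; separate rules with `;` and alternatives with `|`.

S -> stmt else | else | Q S'; Q -> if | else S if; S' -> stmt | S

S has alternatives sharing prefix 'Q': factor to S → Q S' with S' → stmt | S.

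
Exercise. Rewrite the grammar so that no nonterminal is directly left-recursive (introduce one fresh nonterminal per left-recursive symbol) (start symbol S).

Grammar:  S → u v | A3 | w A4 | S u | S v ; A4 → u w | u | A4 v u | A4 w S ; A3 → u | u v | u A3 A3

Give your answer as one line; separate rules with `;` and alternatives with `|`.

Directly left-recursive nonterminals: S, A4.
For S: α = {u, v}, β = {u v, A3, w A4}. Rewrite as S → β S' and S' → α S' | ε.
For A4: α = {v u, w S}, β = {u w, u}. Rewrite as A4 → β A4' and A4' → α A4' | ε.

S → u v S' | A3 S' | w A4 S'; A4 → u w A4' | u A4'; A3 → u | u v | u A3 A3; S' → u S' | v S' | ε; A4' → v u A4' | w S A4' | ε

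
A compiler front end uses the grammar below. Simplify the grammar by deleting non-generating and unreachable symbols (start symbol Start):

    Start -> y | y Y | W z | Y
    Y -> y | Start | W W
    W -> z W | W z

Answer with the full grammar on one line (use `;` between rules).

Start -> y | y Y | Y; Y -> y | Start

Generating nonterminals: {Start, Y}.
Reachable from Start after that: {Start, Y}.
Removed useless symbols: {W} and every production mentioning them.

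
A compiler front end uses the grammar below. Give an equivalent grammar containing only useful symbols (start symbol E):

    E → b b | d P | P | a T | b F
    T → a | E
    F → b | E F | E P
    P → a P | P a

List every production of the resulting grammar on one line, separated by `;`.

Generating nonterminals: {E, F, T}.
Reachable from E after that: {E, F, T}.
Removed useless symbols: {P} and every production mentioning them.

E → b b | a T | b F; T → a | E; F → b | E F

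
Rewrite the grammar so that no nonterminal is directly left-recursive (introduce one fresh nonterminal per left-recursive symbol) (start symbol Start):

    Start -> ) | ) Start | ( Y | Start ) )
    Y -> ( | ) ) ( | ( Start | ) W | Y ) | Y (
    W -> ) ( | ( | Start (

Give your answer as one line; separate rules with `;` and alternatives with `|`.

Start -> ) Start1 | ) Start Start1 | ( Y Start1; Y -> ( Y1 | ) ) ( Y1 | ( Start Y1 | ) W Y1; W -> ) ( | ( | Start (; Start1 -> ) ) Start1 | ε; Y1 -> ) Y1 | ( Y1 | ε

Directly left-recursive nonterminals: Start, Y.
For Start: α = {) )}, β = {), ) Start, ( Y}. Rewrite as Start → β Start1 and Start1 → α Start1 | ε.
For Y: α = {), (}, β = {(, ) ) (, ( Start, ) W}. Rewrite as Y → β Y1 and Y1 → α Y1 | ε.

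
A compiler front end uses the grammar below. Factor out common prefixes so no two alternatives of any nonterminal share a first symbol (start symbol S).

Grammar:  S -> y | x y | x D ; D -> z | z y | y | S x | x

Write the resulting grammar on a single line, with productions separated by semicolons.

S has alternatives sharing prefix 'x': factor to S → x S' with S' → y | D.
D has alternatives sharing prefix 'z': factor to D → z D' with D' → ε | y.

S -> y | x S'; D -> y | S x | x | z D'; S' -> y | D; D' -> ε | y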